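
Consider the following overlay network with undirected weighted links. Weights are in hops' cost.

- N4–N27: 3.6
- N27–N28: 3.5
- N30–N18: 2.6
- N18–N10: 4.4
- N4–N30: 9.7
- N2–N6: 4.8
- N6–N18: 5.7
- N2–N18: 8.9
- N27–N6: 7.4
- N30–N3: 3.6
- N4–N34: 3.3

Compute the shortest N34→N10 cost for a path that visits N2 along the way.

Best N34 to N2: N34–N4–N27–N6–N2 costing 19.1
Shortest N2→N10: N2–N18–N10 = 13.3
Total via N2: 19.1 + 13.3 = 32.4 hops' cost.

32.4 hops' cost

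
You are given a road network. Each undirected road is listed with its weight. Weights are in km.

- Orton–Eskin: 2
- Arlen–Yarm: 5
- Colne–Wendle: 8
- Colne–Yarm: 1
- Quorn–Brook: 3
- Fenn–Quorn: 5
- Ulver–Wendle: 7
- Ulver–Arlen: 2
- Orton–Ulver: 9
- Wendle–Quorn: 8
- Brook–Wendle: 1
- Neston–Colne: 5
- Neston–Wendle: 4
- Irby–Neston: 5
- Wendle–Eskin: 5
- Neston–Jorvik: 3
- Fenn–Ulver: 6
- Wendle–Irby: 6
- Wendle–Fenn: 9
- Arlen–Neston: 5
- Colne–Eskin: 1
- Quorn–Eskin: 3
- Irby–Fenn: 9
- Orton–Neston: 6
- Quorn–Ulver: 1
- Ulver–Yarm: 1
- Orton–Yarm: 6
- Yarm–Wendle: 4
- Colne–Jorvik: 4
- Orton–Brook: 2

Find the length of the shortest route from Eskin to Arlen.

Shortest distances from Eskin:
Eskin: 0
Colne: 1  (via Eskin)
Orton: 2  (via Eskin)
Yarm: 2  (via Colne)
Quorn: 3  (via Eskin)
Ulver: 3  (via Yarm)
Brook: 4  (via Orton)
Wendle: 5  (via Eskin)
Arlen: 5  (via Ulver)
Shortest route: Eskin → Colne → Yarm → Ulver → Arlen = 5 km.

5 km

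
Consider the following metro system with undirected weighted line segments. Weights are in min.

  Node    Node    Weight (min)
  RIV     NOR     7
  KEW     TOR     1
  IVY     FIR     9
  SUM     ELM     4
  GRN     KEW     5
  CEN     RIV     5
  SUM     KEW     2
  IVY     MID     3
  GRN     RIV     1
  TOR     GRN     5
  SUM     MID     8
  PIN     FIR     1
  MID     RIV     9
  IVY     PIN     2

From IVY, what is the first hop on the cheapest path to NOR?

Candidate routes:
IVY–MID–RIV–NOR: 3+9+7 = 19
IVY–MID–SUM–KEW–GRN–RIV–NOR: 3+8+2+5+1+7 = 26
Cheapest is IVY–MID–RIV–NOR at 19 min.
So from IVY the first move is to MID.

MID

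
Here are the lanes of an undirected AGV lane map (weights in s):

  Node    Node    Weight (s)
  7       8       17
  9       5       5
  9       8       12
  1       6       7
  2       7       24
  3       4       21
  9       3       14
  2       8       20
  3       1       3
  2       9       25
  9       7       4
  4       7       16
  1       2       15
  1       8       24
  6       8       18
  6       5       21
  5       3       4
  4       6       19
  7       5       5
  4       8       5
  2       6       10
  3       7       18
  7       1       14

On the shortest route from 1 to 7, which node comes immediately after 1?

3

Candidate routes:
1–3–5–9–7: 3+4+5+4 = 16
1–7: 14 = 14
1–3–5–7: 3+4+5 = 12
The minimum is 12 s via 1–3–5–7.
So from 1 the first move is to 3.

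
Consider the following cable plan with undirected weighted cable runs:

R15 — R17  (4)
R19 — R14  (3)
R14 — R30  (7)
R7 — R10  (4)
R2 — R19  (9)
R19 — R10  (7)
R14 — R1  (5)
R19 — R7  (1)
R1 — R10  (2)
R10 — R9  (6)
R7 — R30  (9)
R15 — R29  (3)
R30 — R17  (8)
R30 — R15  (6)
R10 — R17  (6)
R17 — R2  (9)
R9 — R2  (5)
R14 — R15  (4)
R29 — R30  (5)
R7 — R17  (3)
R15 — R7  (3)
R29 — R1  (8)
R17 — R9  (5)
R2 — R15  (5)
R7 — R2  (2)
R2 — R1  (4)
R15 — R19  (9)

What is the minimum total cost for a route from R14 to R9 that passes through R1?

13

Shortest R14→R1: R14–R1 = 5
Shortest R1→R9: R1–R10–R9 = 8
Total via R1: 5 + 8 = 13.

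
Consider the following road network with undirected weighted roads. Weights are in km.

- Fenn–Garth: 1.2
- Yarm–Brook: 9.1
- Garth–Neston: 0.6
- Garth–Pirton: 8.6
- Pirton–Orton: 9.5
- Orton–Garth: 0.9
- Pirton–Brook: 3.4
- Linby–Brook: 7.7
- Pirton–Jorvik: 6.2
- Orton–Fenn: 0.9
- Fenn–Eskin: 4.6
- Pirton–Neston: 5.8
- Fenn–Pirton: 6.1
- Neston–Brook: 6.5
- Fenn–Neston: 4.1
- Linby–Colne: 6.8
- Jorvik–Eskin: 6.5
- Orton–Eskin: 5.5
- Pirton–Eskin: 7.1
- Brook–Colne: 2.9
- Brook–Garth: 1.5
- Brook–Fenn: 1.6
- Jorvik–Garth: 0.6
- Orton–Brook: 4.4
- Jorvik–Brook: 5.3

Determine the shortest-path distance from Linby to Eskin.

13.9 km

Shortest distances from Linby:
Linby: 0
Colne: 6.8  (via Linby)
Brook: 7.7  (via Linby)
Garth: 9.2  (via Brook)
Fenn: 9.3  (via Brook)
Neston: 9.8  (via Garth)
Jorvik: 9.8  (via Garth)
Orton: 10.1  (via Garth)
Pirton: 11.1  (via Brook)
Eskin: 13.9  (via Fenn)
Shortest route: Linby–Brook–Fenn–Eskin = 13.9 km.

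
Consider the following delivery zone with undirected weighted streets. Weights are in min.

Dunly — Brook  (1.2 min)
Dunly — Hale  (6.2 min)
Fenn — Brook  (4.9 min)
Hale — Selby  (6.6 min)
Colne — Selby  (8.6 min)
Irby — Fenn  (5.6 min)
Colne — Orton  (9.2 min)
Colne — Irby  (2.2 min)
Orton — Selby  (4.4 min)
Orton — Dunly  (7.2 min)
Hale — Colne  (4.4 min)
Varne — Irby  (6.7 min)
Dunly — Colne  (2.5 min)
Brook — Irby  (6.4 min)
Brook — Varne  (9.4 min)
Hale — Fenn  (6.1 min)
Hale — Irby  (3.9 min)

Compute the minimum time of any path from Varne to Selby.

Enumerating some paths:
Varne - Irby - Colne - Hale - Selby: 6.7+2.2+4.4+6.6 = 19.9
Varne - Brook - Dunly - Colne - Selby: 9.4+1.2+2.5+8.6 = 21.7
Varne - Irby - Hale - Selby: 6.7+3.9+6.6 = 17.2
Varne - Irby - Colne - Selby: 6.7+2.2+8.6 = 17.5
Cheapest is Varne - Irby - Hale - Selby at 17.2 min.

17.2 min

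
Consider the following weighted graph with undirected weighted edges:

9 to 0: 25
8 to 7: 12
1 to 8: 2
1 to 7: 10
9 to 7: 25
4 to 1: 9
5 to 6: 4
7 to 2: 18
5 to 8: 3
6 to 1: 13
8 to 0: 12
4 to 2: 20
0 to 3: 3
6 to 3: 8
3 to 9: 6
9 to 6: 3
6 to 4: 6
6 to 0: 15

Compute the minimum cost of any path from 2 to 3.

Enumerating some paths:
2 → 4 → 6 → 9 → 3: 20+6+3+6 = 35
2 → 4 → 6 → 3: 20+6+8 = 34
2 → 4 → 6 → 0 → 3: 20+6+15+3 = 44
Cheapest is 2 → 4 → 6 → 3 at 34.

34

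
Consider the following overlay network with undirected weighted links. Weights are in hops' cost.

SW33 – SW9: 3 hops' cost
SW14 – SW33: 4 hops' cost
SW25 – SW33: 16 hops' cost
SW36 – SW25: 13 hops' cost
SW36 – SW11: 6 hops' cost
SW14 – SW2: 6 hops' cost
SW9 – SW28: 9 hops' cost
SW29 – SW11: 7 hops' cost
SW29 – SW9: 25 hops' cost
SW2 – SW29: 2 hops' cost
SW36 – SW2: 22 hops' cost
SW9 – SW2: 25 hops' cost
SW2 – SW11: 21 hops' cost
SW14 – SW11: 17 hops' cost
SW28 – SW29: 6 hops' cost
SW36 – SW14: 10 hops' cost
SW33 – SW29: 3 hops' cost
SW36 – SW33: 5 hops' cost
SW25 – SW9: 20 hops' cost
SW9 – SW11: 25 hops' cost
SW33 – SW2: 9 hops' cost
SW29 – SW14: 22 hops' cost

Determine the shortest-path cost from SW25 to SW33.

Candidate routes:
SW25 - SW36 - SW33: 13+5 = 18
SW25 - SW33: 16 = 16
Cheapest is SW25 - SW33 at 16 hops' cost.

16 hops' cost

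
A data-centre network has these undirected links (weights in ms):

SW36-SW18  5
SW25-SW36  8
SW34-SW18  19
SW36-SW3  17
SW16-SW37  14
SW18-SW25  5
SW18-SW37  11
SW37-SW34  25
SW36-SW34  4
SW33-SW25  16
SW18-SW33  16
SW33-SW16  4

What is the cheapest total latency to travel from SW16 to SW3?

42 ms

Settle nodes by increasing distance from SW16:
SW16: 0
SW33: 4  (via SW16)
SW37: 14  (via SW16)
SW18: 20  (via SW33)
SW25: 20  (via SW33)
SW36: 25  (via SW18)
SW34: 29  (via SW36)
SW3: 42  (via SW36)
Shortest route: SW16–SW33–SW18–SW36–SW3 = 42 ms.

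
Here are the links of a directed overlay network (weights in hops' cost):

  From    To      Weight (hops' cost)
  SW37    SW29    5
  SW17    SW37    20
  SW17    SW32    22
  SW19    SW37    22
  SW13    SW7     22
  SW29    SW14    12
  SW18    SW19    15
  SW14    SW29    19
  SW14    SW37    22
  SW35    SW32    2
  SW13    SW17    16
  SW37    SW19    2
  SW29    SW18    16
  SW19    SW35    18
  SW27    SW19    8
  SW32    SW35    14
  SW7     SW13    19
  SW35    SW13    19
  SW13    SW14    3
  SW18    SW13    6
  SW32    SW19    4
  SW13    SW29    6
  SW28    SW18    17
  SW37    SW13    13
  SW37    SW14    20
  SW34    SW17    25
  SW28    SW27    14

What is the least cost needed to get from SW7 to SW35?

Running Dijkstra from SW7:
SW7: 0
SW13: 19  (via SW7)
SW14: 22  (via SW13)
SW29: 25  (via SW13)
SW17: 35  (via SW13)
SW18: 41  (via SW29)
SW37: 44  (via SW14)
SW19: 46  (via SW37)
SW32: 57  (via SW17)
SW35: 64  (via SW19)
Shortest route: SW7–SW13–SW14–SW37–SW19–SW35 = 64 hops' cost.

64 hops' cost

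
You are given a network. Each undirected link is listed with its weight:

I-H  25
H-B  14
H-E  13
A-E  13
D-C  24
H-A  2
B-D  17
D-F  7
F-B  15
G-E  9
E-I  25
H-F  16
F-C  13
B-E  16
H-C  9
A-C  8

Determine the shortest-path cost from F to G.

Compare a few routes:
F–H–A–E–G: 16+2+13+9 = 40
F–B–E–G: 15+16+9 = 40
F–H–E–G: 16+13+9 = 38
Cheapest is F–H–E–G at 38.

38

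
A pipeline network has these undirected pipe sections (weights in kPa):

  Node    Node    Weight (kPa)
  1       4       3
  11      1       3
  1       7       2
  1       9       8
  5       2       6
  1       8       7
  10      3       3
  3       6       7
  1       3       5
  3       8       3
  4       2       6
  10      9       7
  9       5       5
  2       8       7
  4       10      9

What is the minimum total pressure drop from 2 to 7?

Compare a few routes:
2 - 4 - 1 - 7: 6+3+2 = 11
2 - 8 - 1 - 7: 7+7+2 = 16
2 - 8 - 3 - 1 - 7: 7+3+5+2 = 17
Cheapest is 2 - 4 - 1 - 7 at 11 kPa.

11 kPa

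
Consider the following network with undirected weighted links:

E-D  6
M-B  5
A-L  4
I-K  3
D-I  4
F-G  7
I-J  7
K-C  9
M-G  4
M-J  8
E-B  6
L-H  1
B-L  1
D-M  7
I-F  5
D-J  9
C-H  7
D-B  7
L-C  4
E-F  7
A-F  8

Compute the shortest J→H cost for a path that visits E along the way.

23

Shortest J→E: J → D → E = 15
Shortest E→H: E → B → L → H = 8
Total via E: 15 + 8 = 23.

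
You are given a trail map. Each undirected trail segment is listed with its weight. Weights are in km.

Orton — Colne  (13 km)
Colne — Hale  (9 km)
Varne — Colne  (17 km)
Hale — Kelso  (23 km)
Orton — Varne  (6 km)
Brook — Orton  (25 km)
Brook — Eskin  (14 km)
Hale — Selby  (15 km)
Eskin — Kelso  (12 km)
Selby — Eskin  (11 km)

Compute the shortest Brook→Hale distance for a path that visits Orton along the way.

47 km

Shortest Brook→Orton: Brook → Orton = 25
Shortest Orton→Hale: Orton → Colne → Hale = 22
Total via Orton: 25 + 22 = 47 km.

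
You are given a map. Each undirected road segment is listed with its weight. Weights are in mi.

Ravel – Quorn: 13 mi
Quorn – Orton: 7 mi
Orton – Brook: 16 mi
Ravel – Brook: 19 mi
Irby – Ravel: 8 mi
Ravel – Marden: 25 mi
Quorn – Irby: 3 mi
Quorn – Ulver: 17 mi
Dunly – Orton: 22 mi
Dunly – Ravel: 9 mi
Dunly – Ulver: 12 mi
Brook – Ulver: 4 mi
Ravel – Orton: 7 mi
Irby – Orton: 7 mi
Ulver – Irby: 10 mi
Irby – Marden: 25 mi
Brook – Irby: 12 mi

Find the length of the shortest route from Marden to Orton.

Compare a few routes:
Marden → Irby → Quorn → Orton: 25+3+7 = 35
Marden → Irby → Orton: 25+7 = 32
Marden → Irby → Ravel → Orton: 25+8+7 = 40
The minimum is 32 mi via Marden → Irby → Orton.

32 mi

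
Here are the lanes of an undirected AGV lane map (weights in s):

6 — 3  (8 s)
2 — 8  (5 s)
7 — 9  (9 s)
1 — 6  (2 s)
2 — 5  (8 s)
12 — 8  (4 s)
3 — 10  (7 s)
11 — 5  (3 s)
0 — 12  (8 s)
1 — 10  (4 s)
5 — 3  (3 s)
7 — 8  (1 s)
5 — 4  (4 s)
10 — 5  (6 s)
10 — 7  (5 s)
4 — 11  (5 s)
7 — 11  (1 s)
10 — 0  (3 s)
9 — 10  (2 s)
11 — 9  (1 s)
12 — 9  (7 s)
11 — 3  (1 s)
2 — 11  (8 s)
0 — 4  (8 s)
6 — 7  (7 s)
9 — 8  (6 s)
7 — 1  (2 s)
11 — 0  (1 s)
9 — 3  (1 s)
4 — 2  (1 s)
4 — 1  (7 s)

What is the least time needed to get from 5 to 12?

Candidate routes:
5 - 3 - 11 - 7 - 8 - 12: 3+1+1+1+4 = 10
5 - 11 - 7 - 8 - 12: 3+1+1+4 = 9
The minimum is 9 s via 5 - 11 - 7 - 8 - 12.

9 s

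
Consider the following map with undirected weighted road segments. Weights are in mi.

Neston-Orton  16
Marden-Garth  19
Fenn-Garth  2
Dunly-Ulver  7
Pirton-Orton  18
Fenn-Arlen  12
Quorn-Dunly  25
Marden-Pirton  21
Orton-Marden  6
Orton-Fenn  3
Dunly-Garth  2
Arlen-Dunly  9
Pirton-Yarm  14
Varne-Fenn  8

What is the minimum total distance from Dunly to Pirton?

25 mi

Enumerating some paths:
Dunly → Garth → Fenn → Orton → Marden → Pirton: 2+2+3+6+21 = 34
Dunly → Garth → Marden → Pirton: 2+19+21 = 42
Dunly → Arlen → Fenn → Orton → Pirton: 9+12+3+18 = 42
Dunly → Garth → Fenn → Orton → Pirton: 2+2+3+18 = 25
Cheapest is Dunly → Garth → Fenn → Orton → Pirton at 25 mi.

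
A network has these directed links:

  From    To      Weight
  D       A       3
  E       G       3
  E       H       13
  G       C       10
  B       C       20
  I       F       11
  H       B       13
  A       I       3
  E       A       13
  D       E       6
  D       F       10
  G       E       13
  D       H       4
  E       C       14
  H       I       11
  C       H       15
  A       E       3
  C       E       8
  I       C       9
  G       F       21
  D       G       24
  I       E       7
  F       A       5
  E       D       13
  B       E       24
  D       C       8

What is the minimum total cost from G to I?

Enumerating some paths:
G - E - A - I: 13+13+3 = 29
G - E - D - A - I: 13+13+3+3 = 32
The minimum is 29 via G - E - A - I.

29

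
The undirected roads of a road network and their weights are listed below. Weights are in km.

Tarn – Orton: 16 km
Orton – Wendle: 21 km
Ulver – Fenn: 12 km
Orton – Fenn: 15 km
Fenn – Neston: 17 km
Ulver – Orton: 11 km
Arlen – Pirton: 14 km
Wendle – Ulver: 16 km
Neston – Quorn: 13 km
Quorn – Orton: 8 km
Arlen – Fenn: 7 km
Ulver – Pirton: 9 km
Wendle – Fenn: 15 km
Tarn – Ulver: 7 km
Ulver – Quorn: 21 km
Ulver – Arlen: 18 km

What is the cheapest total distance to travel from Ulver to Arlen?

Running Dijkstra from Ulver:
Ulver: 0
Tarn: 7  (via Ulver)
Pirton: 9  (via Ulver)
Orton: 11  (via Ulver)
Fenn: 12  (via Ulver)
Wendle: 16  (via Ulver)
Arlen: 18  (via Ulver)
Shortest route: Ulver–Arlen = 18 km.

18 km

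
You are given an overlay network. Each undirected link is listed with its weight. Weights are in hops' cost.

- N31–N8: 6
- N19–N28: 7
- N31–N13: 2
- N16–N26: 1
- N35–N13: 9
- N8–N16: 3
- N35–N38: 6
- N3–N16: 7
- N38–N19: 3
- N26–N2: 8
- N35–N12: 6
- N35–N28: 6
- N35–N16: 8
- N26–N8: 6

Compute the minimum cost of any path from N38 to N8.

17 hops' cost

Enumerating some paths:
N38 - N35 - N16 - N8: 6+8+3 = 17
N38 - N35 - N13 - N31 - N8: 6+9+2+6 = 23
N38 - N35 - N16 - N26 - N8: 6+8+1+6 = 21
N38 - N19 - N28 - N35 - N16 - N8: 3+7+6+8+3 = 27
The minimum is 17 hops' cost via N38 - N35 - N16 - N8.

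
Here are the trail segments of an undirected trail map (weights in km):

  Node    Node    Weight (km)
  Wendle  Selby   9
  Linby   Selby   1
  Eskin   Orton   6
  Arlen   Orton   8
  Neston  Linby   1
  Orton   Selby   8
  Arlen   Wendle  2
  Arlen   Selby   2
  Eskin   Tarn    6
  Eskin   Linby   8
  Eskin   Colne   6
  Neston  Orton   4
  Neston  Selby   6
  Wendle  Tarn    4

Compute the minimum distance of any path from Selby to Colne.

15 km

Compare a few routes:
Selby - Linby - Eskin - Colne: 1+8+6 = 15
Selby - Linby - Neston - Orton - Eskin - Colne: 1+1+4+6+6 = 18
Cheapest is Selby - Linby - Eskin - Colne at 15 km.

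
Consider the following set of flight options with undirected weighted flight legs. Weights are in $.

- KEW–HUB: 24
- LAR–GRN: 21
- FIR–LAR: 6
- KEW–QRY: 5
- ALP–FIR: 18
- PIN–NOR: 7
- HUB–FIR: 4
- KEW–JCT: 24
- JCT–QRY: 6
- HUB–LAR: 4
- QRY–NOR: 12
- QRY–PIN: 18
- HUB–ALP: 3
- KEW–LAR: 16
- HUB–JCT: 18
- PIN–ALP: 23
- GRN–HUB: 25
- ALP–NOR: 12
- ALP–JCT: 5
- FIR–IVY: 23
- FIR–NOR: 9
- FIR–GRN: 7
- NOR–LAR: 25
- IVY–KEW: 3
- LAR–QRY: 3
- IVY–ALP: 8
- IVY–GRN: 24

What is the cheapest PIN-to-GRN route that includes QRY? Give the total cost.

$34

Best PIN to QRY: PIN → QRY costing 18
Best QRY to GRN: QRY → LAR → FIR → GRN costing 16
Total via QRY: 18 + 16 = $34.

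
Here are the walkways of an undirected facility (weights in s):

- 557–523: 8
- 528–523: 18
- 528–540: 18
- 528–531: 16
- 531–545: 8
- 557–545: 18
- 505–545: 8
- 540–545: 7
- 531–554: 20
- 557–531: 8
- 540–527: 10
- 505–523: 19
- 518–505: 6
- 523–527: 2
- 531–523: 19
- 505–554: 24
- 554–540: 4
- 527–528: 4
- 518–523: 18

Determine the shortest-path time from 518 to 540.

21 s

Candidate routes:
518 - 523 - 527 - 540: 18+2+10 = 30
518 - 505 - 545 - 540: 6+8+7 = 21
The minimum is 21 s via 518 - 505 - 545 - 540.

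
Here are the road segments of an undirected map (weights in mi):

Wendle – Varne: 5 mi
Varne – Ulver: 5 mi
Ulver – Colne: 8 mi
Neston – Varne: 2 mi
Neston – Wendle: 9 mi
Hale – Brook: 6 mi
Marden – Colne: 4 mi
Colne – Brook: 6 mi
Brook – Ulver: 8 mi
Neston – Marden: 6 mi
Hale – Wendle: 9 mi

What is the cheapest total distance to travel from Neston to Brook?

Enumerating some paths:
Neston → Marden → Colne → Brook: 6+4+6 = 16
Neston → Varne → Ulver → Brook: 2+5+8 = 15
Neston → Varne → Ulver → Colne → Brook: 2+5+8+6 = 21
Cheapest is Neston → Varne → Ulver → Brook at 15 mi.

15 mi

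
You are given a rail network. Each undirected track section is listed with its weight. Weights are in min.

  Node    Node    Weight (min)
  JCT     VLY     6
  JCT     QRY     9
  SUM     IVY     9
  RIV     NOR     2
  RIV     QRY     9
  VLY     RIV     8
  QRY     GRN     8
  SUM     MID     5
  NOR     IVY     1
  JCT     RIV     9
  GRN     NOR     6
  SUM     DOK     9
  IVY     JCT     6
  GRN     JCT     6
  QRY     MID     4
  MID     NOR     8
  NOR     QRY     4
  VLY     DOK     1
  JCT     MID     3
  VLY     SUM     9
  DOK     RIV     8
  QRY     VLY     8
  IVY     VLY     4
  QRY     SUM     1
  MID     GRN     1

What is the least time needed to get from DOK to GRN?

Running Dijkstra from DOK:
DOK: 0
VLY: 1  (via DOK)
IVY: 5  (via VLY)
NOR: 6  (via IVY)
JCT: 7  (via VLY)
RIV: 8  (via DOK)
QRY: 9  (via VLY)
SUM: 9  (via DOK)
MID: 10  (via JCT)
GRN: 11  (via MID)
Shortest route: DOK → VLY → JCT → MID → GRN = 11 min.

11 min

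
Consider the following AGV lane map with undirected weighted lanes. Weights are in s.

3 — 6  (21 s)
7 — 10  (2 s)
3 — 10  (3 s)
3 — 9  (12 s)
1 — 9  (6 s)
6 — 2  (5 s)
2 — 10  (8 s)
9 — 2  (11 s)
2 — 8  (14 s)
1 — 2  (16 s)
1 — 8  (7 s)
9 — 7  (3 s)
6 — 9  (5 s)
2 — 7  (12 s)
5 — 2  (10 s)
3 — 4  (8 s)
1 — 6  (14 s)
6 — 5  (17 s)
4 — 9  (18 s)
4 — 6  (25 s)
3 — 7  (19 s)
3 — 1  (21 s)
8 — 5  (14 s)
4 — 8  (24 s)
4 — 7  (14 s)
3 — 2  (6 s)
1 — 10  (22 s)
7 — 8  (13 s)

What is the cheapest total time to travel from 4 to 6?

19 s

Compare a few routes:
4 → 3 → 2 → 6: 8+6+5 = 19
4 → 7 → 9 → 6: 14+3+5 = 22
4 → 9 → 6: 18+5 = 23
4 → 3 → 10 → 7 → 9 → 6: 8+3+2+3+5 = 21
The minimum is 19 s via 4 → 3 → 2 → 6.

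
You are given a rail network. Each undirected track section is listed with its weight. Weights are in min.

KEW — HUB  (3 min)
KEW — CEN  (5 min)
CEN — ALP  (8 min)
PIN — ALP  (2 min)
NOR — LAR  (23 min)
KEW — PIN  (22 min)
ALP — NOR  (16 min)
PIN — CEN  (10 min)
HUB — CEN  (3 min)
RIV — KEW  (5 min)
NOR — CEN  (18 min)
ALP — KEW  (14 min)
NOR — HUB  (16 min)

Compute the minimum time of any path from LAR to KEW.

Running Dijkstra from LAR:
LAR: 0
NOR: 23  (via LAR)
ALP: 39  (via NOR)
HUB: 39  (via NOR)
PIN: 41  (via ALP)
CEN: 41  (via NOR)
KEW: 42  (via HUB)
Shortest route: LAR → NOR → HUB → KEW = 42 min.

42 min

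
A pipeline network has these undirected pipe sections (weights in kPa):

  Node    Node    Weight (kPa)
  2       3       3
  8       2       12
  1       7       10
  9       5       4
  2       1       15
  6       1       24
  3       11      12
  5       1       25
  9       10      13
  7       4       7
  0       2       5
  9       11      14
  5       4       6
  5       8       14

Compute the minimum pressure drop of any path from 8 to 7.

Candidate routes:
8 → 2 → 1 → 7: 12+15+10 = 37
8 → 5 → 4 → 7: 14+6+7 = 27
The minimum is 27 kPa via 8 → 5 → 4 → 7.

27 kPa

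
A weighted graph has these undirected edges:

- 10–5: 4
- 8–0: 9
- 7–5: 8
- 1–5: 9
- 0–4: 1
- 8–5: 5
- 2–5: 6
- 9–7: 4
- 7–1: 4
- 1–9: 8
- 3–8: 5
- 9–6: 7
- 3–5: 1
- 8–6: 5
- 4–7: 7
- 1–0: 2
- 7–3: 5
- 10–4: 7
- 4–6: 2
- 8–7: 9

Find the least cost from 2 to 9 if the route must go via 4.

26

Shortest 2→4: 2–5–10–4 = 17
Shortest 4→9: 4–6–9 = 9
Total via 4: 17 + 9 = 26.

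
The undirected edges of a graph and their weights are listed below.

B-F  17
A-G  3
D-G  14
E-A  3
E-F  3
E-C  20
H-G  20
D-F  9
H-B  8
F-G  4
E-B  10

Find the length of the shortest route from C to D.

32

Candidate routes:
C–E–A–G–D: 20+3+3+14 = 40
C–E–A–G–F–D: 20+3+3+4+9 = 39
C–E–F–G–D: 20+3+4+14 = 41
C–E–F–D: 20+3+9 = 32
Cheapest is C–E–F–D at 32.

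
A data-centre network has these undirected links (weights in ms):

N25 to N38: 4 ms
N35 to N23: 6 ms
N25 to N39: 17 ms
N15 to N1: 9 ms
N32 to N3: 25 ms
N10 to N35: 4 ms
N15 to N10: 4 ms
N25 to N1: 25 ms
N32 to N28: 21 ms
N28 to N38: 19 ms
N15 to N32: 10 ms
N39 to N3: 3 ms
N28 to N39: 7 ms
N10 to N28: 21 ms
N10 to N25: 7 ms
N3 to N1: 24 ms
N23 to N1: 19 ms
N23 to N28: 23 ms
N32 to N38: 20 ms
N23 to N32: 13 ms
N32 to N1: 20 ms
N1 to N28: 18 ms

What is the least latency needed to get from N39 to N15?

28 ms

Running Dijkstra from N39:
N39: 0
N3: 3  (via N39)
N28: 7  (via N39)
N25: 17  (via N39)
N38: 21  (via N25)
N10: 24  (via N25)
N1: 25  (via N28)
N15: 28  (via N10)
Shortest route: N39 → N25 → N10 → N15 = 28 ms.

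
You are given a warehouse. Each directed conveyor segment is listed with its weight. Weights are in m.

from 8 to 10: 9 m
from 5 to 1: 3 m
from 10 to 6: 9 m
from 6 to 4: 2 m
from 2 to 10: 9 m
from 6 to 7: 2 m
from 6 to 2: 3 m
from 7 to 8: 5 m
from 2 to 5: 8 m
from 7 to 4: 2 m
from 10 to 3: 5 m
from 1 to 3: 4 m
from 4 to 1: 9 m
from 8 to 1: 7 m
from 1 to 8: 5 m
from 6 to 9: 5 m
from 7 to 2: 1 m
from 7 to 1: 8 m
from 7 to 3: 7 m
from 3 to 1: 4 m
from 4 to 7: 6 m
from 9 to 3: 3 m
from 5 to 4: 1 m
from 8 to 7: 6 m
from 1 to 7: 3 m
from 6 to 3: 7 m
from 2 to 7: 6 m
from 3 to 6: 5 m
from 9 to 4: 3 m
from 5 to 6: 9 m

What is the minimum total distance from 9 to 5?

18 m

Enumerating some paths:
9 - 4 - 7 - 2 - 5: 3+6+1+8 = 18
9 - 3 - 6 - 7 - 2 - 5: 3+5+2+1+8 = 19
9 - 3 - 6 - 2 - 5: 3+5+3+8 = 19
The minimum is 18 m via 9 - 4 - 7 - 2 - 5.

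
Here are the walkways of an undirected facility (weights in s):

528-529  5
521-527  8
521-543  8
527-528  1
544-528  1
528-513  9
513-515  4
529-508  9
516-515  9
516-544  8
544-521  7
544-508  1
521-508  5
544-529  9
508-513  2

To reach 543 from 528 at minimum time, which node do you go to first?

544

Candidate routes:
528–544–521–543: 1+7+8 = 16
528–544–508–521–543: 1+1+5+8 = 15
528–527–521–543: 1+8+8 = 17
528–513–508–521–543: 9+2+5+8 = 24
The minimum is 15 s via 528–544–508–521–543.
So from 528 the first move is to 544.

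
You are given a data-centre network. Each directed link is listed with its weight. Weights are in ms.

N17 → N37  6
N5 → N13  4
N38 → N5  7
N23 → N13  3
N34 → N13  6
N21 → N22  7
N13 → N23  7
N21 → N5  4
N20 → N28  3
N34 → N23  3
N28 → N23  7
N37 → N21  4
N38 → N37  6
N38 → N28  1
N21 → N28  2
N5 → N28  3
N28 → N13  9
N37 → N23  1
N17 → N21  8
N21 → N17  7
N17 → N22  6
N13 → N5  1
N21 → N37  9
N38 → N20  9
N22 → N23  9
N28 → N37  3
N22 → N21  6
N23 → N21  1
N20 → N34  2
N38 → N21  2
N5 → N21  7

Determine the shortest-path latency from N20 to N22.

13 ms

Shortest distances from N20:
N20: 0
N34: 2  (via N20)
N28: 3  (via N20)
N23: 5  (via N34)
N37: 6  (via N28)
N21: 6  (via N23)
N13: 8  (via N34)
N5: 9  (via N13)
N17: 13  (via N21)
N22: 13  (via N21)
Shortest route: N20–N34–N23–N21–N22 = 13 ms.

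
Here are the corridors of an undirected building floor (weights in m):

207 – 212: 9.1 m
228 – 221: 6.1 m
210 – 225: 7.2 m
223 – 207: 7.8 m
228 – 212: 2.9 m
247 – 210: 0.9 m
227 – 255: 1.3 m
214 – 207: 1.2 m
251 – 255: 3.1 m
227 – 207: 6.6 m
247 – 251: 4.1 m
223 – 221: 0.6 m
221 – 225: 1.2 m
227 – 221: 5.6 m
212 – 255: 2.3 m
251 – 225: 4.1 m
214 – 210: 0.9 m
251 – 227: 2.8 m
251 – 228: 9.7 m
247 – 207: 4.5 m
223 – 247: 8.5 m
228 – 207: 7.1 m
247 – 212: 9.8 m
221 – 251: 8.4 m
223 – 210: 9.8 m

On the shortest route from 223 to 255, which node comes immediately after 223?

Candidate routes:
223 → 221 → 225 → 251 → 227 → 255: 0.6+1.2+4.1+2.8+1.3 = 10
223 → 221 → 228 → 212 → 255: 0.6+6.1+2.9+2.3 = 11.9
223 → 221 → 225 → 251 → 255: 0.6+1.2+4.1+3.1 = 9
223 → 221 → 227 → 255: 0.6+5.6+1.3 = 7.5
Cheapest is 223 → 221 → 227 → 255 at 7.5 m.
So from 223 the first move is to 221.

221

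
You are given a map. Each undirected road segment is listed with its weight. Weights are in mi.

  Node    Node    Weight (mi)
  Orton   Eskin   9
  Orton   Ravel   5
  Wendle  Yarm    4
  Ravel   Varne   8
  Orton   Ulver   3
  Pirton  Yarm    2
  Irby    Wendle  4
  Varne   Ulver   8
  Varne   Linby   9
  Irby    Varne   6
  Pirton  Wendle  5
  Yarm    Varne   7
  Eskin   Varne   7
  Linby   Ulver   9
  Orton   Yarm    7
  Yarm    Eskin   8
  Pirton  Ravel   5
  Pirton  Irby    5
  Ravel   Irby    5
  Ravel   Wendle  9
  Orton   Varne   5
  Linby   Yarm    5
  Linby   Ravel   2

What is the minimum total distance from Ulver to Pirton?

Shortest distances from Ulver:
Ulver: 0
Orton: 3  (via Ulver)
Varne: 8  (via Ulver)
Ravel: 8  (via Orton)
Linby: 9  (via Ulver)
Yarm: 10  (via Orton)
Pirton: 12  (via Yarm)
Shortest route: Ulver–Orton–Yarm–Pirton = 12 mi.

12 mi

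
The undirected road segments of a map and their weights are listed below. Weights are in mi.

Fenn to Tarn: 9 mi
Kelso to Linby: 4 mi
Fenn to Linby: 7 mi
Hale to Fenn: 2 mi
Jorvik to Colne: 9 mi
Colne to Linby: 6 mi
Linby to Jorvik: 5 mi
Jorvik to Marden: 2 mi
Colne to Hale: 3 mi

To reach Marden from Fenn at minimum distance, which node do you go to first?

Compare a few routes:
Fenn–Hale–Colne–Jorvik–Marden: 2+3+9+2 = 16
Fenn–Linby–Jorvik–Marden: 7+5+2 = 14
The minimum is 14 mi via Fenn–Linby–Jorvik–Marden.
So from Fenn the first move is to Linby.

Linby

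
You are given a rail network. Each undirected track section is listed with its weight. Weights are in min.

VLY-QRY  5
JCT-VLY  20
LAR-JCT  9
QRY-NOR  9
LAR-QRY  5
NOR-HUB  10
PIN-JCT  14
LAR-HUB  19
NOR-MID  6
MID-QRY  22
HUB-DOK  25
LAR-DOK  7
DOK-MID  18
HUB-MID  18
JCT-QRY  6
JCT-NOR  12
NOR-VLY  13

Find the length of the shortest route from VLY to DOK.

Enumerating some paths:
VLY - QRY - LAR - DOK: 5+5+7 = 17
VLY - QRY - JCT - LAR - DOK: 5+6+9+7 = 27
VLY - JCT - LAR - DOK: 20+9+7 = 36
VLY - NOR - QRY - LAR - DOK: 13+9+5+7 = 34
Cheapest is VLY - QRY - LAR - DOK at 17 min.

17 min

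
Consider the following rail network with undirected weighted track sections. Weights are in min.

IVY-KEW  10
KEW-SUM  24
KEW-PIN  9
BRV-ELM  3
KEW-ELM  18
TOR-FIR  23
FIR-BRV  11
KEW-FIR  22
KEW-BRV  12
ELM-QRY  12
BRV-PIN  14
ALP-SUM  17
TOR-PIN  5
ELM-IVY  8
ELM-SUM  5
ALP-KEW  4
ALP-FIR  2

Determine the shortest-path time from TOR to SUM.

Shortest distances from TOR:
TOR: 0
PIN: 5  (via TOR)
KEW: 14  (via PIN)
ALP: 18  (via KEW)
BRV: 19  (via PIN)
FIR: 20  (via ALP)
ELM: 22  (via BRV)
IVY: 24  (via KEW)
SUM: 27  (via ELM)
Shortest route: TOR–PIN–BRV–ELM–SUM = 27 min.

27 min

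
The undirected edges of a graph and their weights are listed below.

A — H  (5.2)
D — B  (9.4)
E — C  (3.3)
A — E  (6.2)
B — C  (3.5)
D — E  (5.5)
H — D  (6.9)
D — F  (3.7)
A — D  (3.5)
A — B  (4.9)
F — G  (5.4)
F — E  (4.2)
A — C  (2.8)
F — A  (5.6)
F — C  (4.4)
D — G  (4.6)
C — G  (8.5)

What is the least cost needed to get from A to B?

4.9

Settle nodes by increasing distance from A:
A: 0
C: 2.8  (via A)
D: 3.5  (via A)
B: 4.9  (via A)
Shortest route: A–B = 4.9.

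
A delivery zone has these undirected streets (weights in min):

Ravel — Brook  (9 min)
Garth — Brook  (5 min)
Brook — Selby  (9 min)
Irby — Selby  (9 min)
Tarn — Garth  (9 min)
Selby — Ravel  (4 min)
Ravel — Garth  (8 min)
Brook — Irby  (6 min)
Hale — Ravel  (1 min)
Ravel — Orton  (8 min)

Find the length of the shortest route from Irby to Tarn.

20 min

Settle nodes by increasing distance from Irby:
Irby: 0
Brook: 6  (via Irby)
Selby: 9  (via Irby)
Garth: 11  (via Brook)
Ravel: 13  (via Selby)
Hale: 14  (via Ravel)
Tarn: 20  (via Garth)
Shortest route: Irby → Brook → Garth → Tarn = 20 min.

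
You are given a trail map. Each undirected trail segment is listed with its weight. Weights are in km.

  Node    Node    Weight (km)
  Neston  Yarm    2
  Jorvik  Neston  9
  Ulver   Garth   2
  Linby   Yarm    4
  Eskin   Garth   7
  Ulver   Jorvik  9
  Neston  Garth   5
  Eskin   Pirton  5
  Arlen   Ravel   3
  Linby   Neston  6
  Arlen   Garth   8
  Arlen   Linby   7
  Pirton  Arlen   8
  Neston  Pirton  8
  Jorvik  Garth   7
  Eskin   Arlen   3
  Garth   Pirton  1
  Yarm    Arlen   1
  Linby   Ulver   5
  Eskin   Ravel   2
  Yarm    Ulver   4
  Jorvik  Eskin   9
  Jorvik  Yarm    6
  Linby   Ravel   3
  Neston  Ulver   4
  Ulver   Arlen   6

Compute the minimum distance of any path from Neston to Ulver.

Settle nodes by increasing distance from Neston:
Neston: 0
Yarm: 2  (via Neston)
Arlen: 3  (via Yarm)
Ulver: 4  (via Neston)
Shortest route: Neston → Ulver = 4 km.

4 km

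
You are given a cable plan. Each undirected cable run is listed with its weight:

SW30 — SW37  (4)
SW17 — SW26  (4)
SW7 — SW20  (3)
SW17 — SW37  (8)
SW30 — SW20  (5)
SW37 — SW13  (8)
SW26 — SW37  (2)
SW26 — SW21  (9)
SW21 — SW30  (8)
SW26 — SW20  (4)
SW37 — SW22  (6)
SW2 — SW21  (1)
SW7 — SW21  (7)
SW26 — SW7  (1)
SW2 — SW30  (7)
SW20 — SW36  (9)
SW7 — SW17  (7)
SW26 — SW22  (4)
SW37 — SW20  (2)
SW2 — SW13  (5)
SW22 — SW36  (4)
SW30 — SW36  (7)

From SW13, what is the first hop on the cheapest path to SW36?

SW37

Enumerating some paths:
SW13–SW2–SW30–SW36: 5+7+7 = 19
SW13–SW37–SW30–SW36: 8+4+7 = 19
SW13–SW37–SW22–SW36: 8+6+4 = 18
The minimum is 18 via SW13–SW37–SW22–SW36.
So from SW13 the first move is to SW37.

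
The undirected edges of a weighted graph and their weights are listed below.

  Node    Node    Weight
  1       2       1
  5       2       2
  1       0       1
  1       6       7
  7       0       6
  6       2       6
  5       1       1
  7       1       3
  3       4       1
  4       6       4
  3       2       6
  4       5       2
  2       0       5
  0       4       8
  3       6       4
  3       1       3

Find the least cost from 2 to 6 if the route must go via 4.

Shortest 2→4: 2 → 5 → 4 = 4
Shortest 4→6: 4 → 6 = 4
Total via 4: 4 + 4 = 8.

8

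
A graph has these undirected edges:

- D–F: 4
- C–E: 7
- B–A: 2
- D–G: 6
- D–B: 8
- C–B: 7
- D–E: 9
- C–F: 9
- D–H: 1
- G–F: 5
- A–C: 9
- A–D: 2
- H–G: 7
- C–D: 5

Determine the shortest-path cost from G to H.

Running Dijkstra from G:
G: 0
F: 5  (via G)
D: 6  (via G)
H: 7  (via G)
Shortest route: G → H = 7.

7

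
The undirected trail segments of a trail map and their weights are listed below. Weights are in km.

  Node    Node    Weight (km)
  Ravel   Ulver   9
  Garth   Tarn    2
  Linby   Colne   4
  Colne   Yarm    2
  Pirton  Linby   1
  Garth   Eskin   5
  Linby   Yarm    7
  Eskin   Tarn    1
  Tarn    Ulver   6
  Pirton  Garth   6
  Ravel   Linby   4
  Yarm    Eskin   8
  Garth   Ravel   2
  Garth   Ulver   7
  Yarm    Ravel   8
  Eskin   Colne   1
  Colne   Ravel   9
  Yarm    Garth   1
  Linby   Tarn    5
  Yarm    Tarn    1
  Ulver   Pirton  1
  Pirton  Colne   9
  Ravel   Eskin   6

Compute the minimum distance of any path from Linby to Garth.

Settle nodes by increasing distance from Linby:
Linby: 0
Pirton: 1  (via Linby)
Ulver: 2  (via Pirton)
Ravel: 4  (via Linby)
Colne: 4  (via Linby)
Eskin: 5  (via Colne)
Tarn: 5  (via Linby)
Garth: 6  (via Ravel)
Shortest route: Linby–Ravel–Garth = 6 km.

6 km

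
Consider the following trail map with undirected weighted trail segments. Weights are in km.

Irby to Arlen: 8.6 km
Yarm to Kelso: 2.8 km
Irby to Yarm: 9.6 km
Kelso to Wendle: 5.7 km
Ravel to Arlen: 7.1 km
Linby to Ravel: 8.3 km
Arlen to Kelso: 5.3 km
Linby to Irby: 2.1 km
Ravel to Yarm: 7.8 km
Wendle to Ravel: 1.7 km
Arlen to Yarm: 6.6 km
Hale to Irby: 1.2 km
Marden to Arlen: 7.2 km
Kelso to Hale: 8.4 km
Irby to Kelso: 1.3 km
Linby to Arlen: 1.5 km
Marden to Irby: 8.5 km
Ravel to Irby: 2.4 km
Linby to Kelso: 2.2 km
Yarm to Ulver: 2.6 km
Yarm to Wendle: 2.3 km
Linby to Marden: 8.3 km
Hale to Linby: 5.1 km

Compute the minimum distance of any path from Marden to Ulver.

15.2 km

Shortest distances from Marden:
Marden: 0
Arlen: 7.2  (via Marden)
Linby: 8.3  (via Marden)
Irby: 8.5  (via Marden)
Hale: 9.7  (via Irby)
Kelso: 9.8  (via Irby)
Ravel: 10.9  (via Irby)
Wendle: 12.6  (via Ravel)
Yarm: 12.6  (via Kelso)
Ulver: 15.2  (via Yarm)
Shortest route: Marden → Irby → Kelso → Yarm → Ulver = 15.2 km.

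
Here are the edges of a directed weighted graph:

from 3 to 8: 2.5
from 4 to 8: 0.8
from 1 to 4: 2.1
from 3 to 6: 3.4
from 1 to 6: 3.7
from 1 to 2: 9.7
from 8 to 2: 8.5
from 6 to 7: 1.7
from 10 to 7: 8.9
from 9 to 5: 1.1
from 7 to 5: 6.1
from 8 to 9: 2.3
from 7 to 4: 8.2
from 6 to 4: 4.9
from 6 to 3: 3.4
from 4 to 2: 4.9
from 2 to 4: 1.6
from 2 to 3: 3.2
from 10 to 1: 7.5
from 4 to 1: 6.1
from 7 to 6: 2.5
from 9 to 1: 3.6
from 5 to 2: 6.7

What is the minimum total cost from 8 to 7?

11.3

Compare a few routes:
8 - 2 - 3 - 6 - 7: 8.5+3.2+3.4+1.7 = 16.8
8 - 9 - 1 - 6 - 7: 2.3+3.6+3.7+1.7 = 11.3
8 - 9 - 5 - 2 - 3 - 6 - 7: 2.3+1.1+6.7+3.2+3.4+1.7 = 18.4
The minimum is 11.3 via 8 - 9 - 1 - 6 - 7.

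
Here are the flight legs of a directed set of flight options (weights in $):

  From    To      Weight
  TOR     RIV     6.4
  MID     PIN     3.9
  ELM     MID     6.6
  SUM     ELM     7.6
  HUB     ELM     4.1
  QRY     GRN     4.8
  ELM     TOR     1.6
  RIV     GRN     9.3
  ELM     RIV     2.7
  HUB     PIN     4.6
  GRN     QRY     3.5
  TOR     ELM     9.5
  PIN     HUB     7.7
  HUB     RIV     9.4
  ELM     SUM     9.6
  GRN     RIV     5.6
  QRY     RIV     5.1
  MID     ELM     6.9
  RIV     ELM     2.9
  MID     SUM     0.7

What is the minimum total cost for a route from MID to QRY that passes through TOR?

$27.7

Shortest MID→TOR: MID–ELM–TOR = 8.5
Shortest TOR→QRY: TOR–RIV–GRN–QRY = 19.2
Total via TOR: 8.5 + 19.2 = $27.7.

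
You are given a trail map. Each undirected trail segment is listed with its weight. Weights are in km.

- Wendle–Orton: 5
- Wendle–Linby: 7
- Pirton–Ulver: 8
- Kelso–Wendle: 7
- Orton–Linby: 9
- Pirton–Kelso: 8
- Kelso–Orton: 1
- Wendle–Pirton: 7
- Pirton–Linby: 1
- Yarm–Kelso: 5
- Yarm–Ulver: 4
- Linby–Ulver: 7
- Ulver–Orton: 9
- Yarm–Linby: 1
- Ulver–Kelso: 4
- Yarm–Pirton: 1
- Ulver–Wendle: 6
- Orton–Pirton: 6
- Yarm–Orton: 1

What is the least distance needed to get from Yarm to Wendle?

Compare a few routes:
Yarm - Pirton - Wendle: 1+7 = 8
Yarm - Orton - Kelso - Wendle: 1+1+7 = 9
Yarm - Orton - Wendle: 1+5 = 6
Yarm - Linby - Wendle: 1+7 = 8
The minimum is 6 km via Yarm - Orton - Wendle.

6 km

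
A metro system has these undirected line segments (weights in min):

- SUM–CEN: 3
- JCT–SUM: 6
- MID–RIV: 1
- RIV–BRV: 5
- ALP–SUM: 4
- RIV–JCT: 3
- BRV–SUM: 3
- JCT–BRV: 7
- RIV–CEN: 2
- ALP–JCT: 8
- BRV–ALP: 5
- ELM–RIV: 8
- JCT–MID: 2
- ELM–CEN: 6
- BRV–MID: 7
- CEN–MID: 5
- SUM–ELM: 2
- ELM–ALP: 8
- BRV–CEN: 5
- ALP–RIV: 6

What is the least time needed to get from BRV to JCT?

Enumerating some paths:
BRV–RIV–JCT: 5+3 = 8
BRV–JCT: 7 = 7
BRV–RIV–MID–JCT: 5+1+2 = 8
Cheapest is BRV–JCT at 7 min.

7 min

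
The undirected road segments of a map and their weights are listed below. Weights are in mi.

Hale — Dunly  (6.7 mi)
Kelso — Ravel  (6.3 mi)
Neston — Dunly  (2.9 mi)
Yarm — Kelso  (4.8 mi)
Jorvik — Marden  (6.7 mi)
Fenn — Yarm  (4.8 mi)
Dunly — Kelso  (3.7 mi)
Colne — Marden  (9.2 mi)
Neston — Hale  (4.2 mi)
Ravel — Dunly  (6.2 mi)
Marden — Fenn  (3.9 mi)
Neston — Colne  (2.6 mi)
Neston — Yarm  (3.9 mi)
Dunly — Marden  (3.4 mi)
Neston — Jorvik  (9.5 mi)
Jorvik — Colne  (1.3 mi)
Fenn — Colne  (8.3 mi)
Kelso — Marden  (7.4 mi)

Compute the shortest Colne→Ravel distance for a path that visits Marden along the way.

Best Colne to Marden: Colne–Jorvik–Marden costing 8
Shortest Marden→Ravel: Marden–Dunly–Ravel = 9.6
Total via Marden: 8 + 9.6 = 17.6 mi.

17.6 mi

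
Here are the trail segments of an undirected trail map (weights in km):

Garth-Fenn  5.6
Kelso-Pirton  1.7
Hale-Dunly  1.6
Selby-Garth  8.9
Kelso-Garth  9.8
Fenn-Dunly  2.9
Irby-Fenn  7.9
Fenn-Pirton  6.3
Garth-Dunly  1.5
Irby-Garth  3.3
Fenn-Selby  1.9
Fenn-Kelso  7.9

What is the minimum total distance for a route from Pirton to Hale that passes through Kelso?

14.1 km

Best Pirton to Kelso: Pirton–Kelso costing 1.7
Best Kelso to Hale: Kelso–Fenn–Dunly–Hale costing 12.4
Total via Kelso: 1.7 + 12.4 = 14.1 km.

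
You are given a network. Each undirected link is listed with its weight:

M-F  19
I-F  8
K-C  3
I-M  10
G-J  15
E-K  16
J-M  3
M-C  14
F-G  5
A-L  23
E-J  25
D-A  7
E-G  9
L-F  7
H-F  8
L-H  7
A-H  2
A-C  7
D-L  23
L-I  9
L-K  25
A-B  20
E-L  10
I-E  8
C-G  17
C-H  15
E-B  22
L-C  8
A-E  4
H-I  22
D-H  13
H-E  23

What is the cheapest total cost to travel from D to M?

28

Candidate routes:
D - A - H - F - I - M: 7+2+8+8+10 = 35
D - A - E - I - M: 7+4+8+10 = 29
D - A - H - L - I - M: 7+2+7+9+10 = 35
D - A - C - M: 7+7+14 = 28
Cheapest is D - A - C - M at 28.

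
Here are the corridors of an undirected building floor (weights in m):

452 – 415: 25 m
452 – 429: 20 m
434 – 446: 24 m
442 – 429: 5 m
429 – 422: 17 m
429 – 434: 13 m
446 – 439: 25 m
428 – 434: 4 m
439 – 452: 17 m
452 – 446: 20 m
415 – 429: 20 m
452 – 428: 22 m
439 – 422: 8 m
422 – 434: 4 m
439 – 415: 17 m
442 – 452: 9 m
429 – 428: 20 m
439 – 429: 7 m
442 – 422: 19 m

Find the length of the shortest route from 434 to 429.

Settle nodes by increasing distance from 434:
434: 0
422: 4  (via 434)
428: 4  (via 434)
439: 12  (via 422)
429: 13  (via 434)
Shortest route: 434 → 429 = 13 m.

13 m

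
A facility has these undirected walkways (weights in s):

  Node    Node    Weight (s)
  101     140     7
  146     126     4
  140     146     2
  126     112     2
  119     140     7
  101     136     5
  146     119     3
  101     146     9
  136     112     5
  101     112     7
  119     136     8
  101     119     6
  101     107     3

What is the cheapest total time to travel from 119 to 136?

Settle nodes by increasing distance from 119:
119: 0
146: 3  (via 119)
140: 5  (via 146)
101: 6  (via 119)
126: 7  (via 146)
136: 8  (via 119)
Shortest route: 119 → 136 = 8 s.

8 s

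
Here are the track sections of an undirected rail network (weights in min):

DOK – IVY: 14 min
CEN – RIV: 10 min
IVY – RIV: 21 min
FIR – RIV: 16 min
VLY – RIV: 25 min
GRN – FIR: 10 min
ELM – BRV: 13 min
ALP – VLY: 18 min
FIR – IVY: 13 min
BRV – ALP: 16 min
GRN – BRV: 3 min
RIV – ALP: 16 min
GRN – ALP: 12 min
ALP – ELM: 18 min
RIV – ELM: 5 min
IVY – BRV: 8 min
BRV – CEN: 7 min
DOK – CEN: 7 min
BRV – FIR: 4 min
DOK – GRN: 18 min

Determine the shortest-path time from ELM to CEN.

15 min

Candidate routes:
ELM → RIV → CEN: 5+10 = 15
ELM → BRV → CEN: 13+7 = 20
The minimum is 15 min via ELM → RIV → CEN.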